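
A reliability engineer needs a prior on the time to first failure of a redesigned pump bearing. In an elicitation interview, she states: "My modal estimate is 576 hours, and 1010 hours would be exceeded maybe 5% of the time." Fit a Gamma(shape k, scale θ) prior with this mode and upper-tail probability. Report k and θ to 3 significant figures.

Gamma(k,θ) with k>1 has mode (k−1)θ, so θ = 576/(k−1).
Need P(X < 1010) = 0.95 with θ tied to k this way. Start at k = 2, θ = 576: P(X<1010) ≈ 0.523.
Too low — raise k to concentrate. Iterating converges to k ≈ 9.84.
Then θ = 576/(9.84−1) ≈ 65.1.

k ≈ 9.84, θ ≈ 65.1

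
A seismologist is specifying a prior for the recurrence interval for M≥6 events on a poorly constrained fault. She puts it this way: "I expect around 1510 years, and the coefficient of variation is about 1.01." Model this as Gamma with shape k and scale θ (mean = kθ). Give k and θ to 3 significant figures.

k ≈ 0.98, θ ≈ 1540

For Gamma(k, scale θ): mean = kθ, variance = kθ², so CV = 1/√k.
CV = 1.01, hence k = 1/CV² = 0.98.
Then θ = mean/k = 1510/0.98 = 1540.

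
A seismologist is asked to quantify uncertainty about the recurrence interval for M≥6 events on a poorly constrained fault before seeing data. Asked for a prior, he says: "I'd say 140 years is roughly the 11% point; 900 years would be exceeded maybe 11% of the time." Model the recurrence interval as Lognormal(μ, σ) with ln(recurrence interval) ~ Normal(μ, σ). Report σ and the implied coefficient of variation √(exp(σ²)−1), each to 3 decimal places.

If T ~ Lognormal(μ,σ) then ln T ~ Normal(μ,σ), so the p-quantile of ln T is μ + z_p·σ.
ln(140) = 4.942 and ln(900) = 6.802; z_{0.11} = -1.227, z_{0.89} = 1.227.
σ = (6.802 − 4.942)/(1.227 − (-1.227)) = 0.759.
μ = 4.942 − (-1.227)·0.759 = 5.872.
CV = √(exp(σ²)−1) = √(exp(0.5754)−1) = 0.882.

σ ≈ 0.759, CV ≈ 0.882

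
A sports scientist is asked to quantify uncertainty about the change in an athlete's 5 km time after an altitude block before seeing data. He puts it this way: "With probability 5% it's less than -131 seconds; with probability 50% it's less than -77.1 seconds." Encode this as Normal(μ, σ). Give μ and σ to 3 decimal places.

μ = -77.100, σ = 32.769

For Normal(μ,σ), the p-quantile is μ + z_p·σ. Here z_{0.05} = -1.645, z_{0.5} = 0.
So -131 = μ − 1.645σ and -77.1 = μ + 0σ.
Subtracting: σ = (-77.1 − -131)/(0 − (-1.645)) = 32.769.
Then μ = -131 − (-1.645)·32.769 = -77.100.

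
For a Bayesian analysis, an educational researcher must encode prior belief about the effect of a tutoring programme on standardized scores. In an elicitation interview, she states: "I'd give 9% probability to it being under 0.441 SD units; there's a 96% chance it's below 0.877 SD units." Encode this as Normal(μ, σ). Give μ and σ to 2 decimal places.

For Normal(μ,σ), the p-quantile is μ + z_p·σ. Here z_{0.09} = -1.341, z_{0.96} = 1.751.
So 0.441 = μ − 1.341σ and 0.877 = μ + 1.751σ.
Subtracting: σ = (0.877 − 0.441)/(1.751 − (-1.341)) = 0.14.
Then μ = 0.441 − (-1.341)·0.14 = 0.63.

μ = 0.63, σ = 0.14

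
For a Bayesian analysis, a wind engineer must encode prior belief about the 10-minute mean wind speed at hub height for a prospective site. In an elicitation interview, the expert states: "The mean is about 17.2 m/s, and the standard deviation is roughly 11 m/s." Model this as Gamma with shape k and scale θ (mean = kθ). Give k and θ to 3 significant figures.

For Gamma(k, scale θ): mean = kθ, variance = kθ², so CV = 1/√k.
CV = SD/mean = 11/17.2 = 0.6395, hence k = 1/CV² = 2.44.
Then θ = mean/k = 17.2/2.44 = 7.03.

k ≈ 2.44, θ ≈ 7.03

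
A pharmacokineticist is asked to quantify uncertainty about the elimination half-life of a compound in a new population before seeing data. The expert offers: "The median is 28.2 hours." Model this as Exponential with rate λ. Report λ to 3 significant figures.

λ ≈ 0.0246

Exponential median = ln 2 / λ, so λ = ln 2 / 28.2 = 0.0246.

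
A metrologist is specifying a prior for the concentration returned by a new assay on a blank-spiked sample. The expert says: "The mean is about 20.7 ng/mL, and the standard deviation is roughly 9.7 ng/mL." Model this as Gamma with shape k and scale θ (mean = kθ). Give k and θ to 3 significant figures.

For Gamma(k, scale θ): mean = kθ, variance = kθ², so CV = 1/√k.
CV = SD/mean = 9.7/20.7 = 0.4686, hence k = 1/CV² = 4.55.
Then θ = mean/k = 20.7/4.55 = 4.55.

k ≈ 4.55, θ ≈ 4.55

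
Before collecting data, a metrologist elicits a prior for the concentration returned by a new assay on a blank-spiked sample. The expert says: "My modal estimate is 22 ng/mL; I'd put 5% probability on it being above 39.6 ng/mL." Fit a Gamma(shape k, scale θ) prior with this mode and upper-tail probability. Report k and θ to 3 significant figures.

k ≈ 9.07, θ ≈ 2.73

Gamma(k,θ) with k>1 has mode (k−1)θ, so θ = 22/(k−1).
Need P(X < 39.6) = 0.95 with θ tied to k this way. Start at k = 2, θ = 22: P(X<39.6) ≈ 0.537.
Too low — raise k to concentrate. Iterating converges to k ≈ 9.07.
Then θ = 22/(9.07−1) ≈ 2.73.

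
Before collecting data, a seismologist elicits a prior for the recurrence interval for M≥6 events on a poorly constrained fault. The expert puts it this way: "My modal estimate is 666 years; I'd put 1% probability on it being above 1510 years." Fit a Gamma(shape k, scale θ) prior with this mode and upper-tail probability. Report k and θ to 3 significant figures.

k ≈ 8.15, θ ≈ 93.1

Gamma(k,θ) with k>1 has mode (k−1)θ, so θ = 666/(k−1).
Need P(X < 1510) = 0.99 with θ tied to k this way. Start at k = 2, θ = 666: P(X<1510) ≈ 0.662.
Too low — raise k to concentrate. Iterating converges to k ≈ 8.15.
Then θ = 666/(8.15−1) ≈ 93.1.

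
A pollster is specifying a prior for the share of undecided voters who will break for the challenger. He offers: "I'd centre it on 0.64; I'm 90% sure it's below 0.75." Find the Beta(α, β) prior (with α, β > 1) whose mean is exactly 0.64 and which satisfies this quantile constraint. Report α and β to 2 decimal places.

α ≈ 18.98, β ≈ 10.68

With mean 0.64 fixed, write α = 0.64s, β = 0.36s where s = α+β.
Need P(θ < 0.75) = 0.9 under Beta(0.64s, 0.36s). Normal approximation: (q−m)/√(m(1−m)/s) ≈ z_{0.9} = 1.28, so s ≈ 0.64·0.36·(1.28)²/(0.75−0.64)² = 31.3.
At s = 31.3: P(θ<0.75) ≈ 0.906. Adjusting to match 0.9 gives s ≈ 29.66.
So α = 0.64·29.66 ≈ 18.98, β = 0.36·29.66 ≈ 10.68.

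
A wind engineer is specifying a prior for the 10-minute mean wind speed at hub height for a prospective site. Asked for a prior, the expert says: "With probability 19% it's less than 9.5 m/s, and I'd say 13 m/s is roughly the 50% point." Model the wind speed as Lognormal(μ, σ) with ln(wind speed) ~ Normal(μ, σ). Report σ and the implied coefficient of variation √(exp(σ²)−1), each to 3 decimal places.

σ ≈ 0.357, CV ≈ 0.369

If T ~ Lognormal(μ,σ) then ln T ~ Normal(μ,σ), so the p-quantile of ln T is μ + z_p·σ.
ln(9.5) = 2.251 and ln(13) = 2.565; z_{0.19} = -0.8779, z_{0.5} = 0.
σ = (2.565 − 2.251)/(0 − (-0.8779)) = 0.357.
μ = 2.251 − (-0.8779)·0.357 = 2.565.
CV = √(exp(σ²)−1) = √(exp(0.1277)−1) = 0.369.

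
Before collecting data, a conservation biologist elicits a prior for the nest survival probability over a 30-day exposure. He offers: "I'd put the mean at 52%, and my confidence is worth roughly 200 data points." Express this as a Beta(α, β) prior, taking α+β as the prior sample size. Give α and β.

Under the effective-sample-size interpretation, Beta(α, β) has prior mean α/(α+β) and prior sample size α+β.
So α+β = 200 and α/(α+β) = 0.52, giving α = 0.52·200 = 104 and β = 200 − 104 = 96.

α = 104, β = 96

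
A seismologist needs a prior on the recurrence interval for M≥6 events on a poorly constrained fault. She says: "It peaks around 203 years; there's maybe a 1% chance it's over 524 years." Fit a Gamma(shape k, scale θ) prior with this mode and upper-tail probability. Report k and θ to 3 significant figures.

k ≈ 6.18, θ ≈ 39.2

Gamma(k,θ) with k>1 has mode (k−1)θ, so θ = 203/(k−1).
Need P(X < 524) = 0.99 with θ tied to k this way. Start at k = 2, θ = 203: P(X<524) ≈ 0.729.
Too low — raise k to concentrate. Iterating converges to k ≈ 6.18.
Then θ = 203/(6.18−1) ≈ 39.2.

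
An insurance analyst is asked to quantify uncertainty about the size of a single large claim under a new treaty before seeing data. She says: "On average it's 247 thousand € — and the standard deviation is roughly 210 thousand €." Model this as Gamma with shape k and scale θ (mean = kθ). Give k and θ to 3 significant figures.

k ≈ 1.38, θ ≈ 179

For Gamma(k, scale θ): mean = kθ, variance = kθ², so CV = 1/√k.
CV = SD/mean = 210/247 = 0.8502, hence k = 1/CV² = 1.38.
Then θ = mean/k = 247/1.38 = 179.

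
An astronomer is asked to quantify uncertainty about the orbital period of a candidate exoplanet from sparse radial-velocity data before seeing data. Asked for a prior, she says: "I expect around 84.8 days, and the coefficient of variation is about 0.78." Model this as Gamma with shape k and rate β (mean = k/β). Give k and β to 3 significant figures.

For Gamma(k, rate β): mean = k/β, variance = k/β², so CV = 1/√k.
CV = 0.78, hence k = 1/CV² = 1.64.
Then β = k/mean = 1.64/84.8 = 0.0194.

k ≈ 1.64, β ≈ 0.0194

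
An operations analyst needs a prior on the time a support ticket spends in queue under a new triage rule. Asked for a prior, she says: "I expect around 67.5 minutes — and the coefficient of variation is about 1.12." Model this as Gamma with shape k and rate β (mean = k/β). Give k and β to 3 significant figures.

k ≈ 0.797, β ≈ 0.0118

For Gamma(k, rate β): mean = k/β, variance = k/β², so CV = 1/√k.
CV = 1.12, hence k = 1/CV² = 0.797.
Then β = k/mean = 0.797/67.5 = 0.0118.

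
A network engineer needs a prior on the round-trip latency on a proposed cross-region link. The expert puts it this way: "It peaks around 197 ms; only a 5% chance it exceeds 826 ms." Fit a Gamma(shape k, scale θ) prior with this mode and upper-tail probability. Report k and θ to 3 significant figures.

k ≈ 2.21, θ ≈ 162

Gamma(k,θ) with k>1 has mode (k−1)θ, so θ = 197/(k−1).
Need P(X < 826) = 0.95 with θ tied to k this way. Start at k = 2, θ = 197: P(X<826) ≈ 0.922.
Too low — raise k to concentrate. Iterating converges to k ≈ 2.21.
Then θ = 197/(2.21−1) ≈ 162.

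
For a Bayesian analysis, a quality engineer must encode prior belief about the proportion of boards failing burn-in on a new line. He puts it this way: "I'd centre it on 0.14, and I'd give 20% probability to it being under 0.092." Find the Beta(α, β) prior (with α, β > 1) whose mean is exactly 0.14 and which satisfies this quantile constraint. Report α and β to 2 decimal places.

With mean 0.14 fixed, write α = 0.14s, β = 0.86s where s = α+β.
Need P(θ < 0.092) = 0.2 under Beta(0.14s, 0.86s). Normal approximation: (q−m)/√(m(1−m)/s) ≈ z_{0.2} = -0.842, so s ≈ 0.14·0.86·(-0.842)²/(0.092−0.14)² = 37.0.
At s = 37.0: P(θ<0.092) ≈ 0.206. Adjusting to match 0.2 gives s ≈ 38.40.
So α = 0.14·38.40 ≈ 5.38, β = 0.86·38.40 ≈ 33.02.

α ≈ 5.38, β ≈ 33.02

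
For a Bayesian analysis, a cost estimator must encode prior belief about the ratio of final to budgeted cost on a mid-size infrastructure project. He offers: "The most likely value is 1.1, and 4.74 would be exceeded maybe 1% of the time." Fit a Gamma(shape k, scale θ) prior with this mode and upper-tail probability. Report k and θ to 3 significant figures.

Gamma(k,θ) with k>1 has mode (k−1)θ, so θ = 1.1/(k−1).
Need P(X < 4.74) = 0.99 with θ tied to k this way. Start at k = 2, θ = 1.1: P(X<4.74) ≈ 0.929.
Too low — raise k to concentrate. Iterating converges to k ≈ 2.92.
Then θ = 1.1/(2.92−1) ≈ 0.573.

k ≈ 2.92, θ ≈ 0.573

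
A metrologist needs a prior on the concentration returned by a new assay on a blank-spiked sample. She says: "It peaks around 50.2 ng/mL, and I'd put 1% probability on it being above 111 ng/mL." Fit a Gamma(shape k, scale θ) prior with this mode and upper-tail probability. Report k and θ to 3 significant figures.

Gamma(k,θ) with k>1 has mode (k−1)θ, so θ = 50.2/(k−1).
Need P(X < 111) = 0.99 with θ tied to k this way. Start at k = 2, θ = 50.2: P(X<111) ≈ 0.648.
Too low — raise k to concentrate. Iterating converges to k ≈ 8.65.
Then θ = 50.2/(8.65−1) ≈ 6.56.

k ≈ 8.65, θ ≈ 6.56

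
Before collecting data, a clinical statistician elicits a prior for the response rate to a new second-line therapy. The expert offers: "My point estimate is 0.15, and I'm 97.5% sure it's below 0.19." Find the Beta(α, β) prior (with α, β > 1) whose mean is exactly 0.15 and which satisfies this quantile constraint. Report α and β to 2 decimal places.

α ≈ 50.48, β ≈ 286.05

With mean 0.15 fixed, write α = 0.15s, β = 0.85s where s = α+β.
Need P(θ < 0.19) = 0.975 under Beta(0.15s, 0.85s). Normal approximation: (q−m)/√(m(1−m)/s) ≈ z_{0.975} = 1.96, so s ≈ 0.15·0.85·(1.96)²/(0.19−0.15)² = 306.1.
At s = 306.1: P(θ<0.19) ≈ 0.969. Adjusting to match 0.975 gives s ≈ 336.53.
So α = 0.15·336.53 ≈ 50.48, β = 0.85·336.53 ≈ 286.05.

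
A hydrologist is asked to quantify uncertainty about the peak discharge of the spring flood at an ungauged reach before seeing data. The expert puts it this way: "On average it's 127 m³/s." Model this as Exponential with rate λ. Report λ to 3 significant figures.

Exponential mean = 1/λ, so λ = 1/127.0 = 0.00787.

λ ≈ 0.00787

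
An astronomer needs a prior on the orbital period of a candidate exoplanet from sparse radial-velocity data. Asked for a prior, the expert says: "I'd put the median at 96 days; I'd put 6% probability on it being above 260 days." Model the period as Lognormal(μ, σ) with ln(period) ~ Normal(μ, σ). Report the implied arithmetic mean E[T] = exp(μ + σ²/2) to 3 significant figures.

If T ~ Lognormal(μ,σ) then ln T ~ Normal(μ,σ), so the p-quantile of ln T is μ + z_p·σ.
ln(96) = 4.564 and ln(260) = 5.561; z_{0.5} = 0, z_{0.94} = 1.555.
σ = (5.561 − 4.564)/(1.555 − (0)) = 0.641.
μ = 4.564 − (0)·0.641 = 4.564.
E[T] = exp(μ + σ²/2) = exp(4.564 + 0.2053) = 118 days.

E[T] ≈ 118 days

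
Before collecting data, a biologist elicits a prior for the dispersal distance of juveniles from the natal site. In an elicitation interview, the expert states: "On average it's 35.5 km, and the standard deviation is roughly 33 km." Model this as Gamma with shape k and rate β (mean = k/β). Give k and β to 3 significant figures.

For Gamma(k, rate β): mean = k/β, variance = k/β², so CV = 1/√k.
CV = SD/mean = 33/35.5 = 0.9296, hence k = 1/CV² = 1.16.
Then β = k/mean = 1.16/35.5 = 0.0326.

k ≈ 1.16, β ≈ 0.0326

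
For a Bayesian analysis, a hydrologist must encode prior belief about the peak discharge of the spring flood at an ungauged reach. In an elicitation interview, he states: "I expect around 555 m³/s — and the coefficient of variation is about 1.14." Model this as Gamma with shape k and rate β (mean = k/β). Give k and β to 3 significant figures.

For Gamma(k, rate β): mean = k/β, variance = k/β², so CV = 1/√k.
CV = 1.14, hence k = 1/CV² = 0.769.
Then β = k/mean = 0.769/555 = 0.00139.

k ≈ 0.769, β ≈ 0.00139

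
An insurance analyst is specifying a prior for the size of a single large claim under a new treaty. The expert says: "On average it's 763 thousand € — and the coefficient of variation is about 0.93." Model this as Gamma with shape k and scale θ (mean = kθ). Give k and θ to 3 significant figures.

k ≈ 1.16, θ ≈ 660

For Gamma(k, scale θ): mean = kθ, variance = kθ², so CV = 1/√k.
CV = 0.93, hence k = 1/CV² = 1.16.
Then θ = mean/k = 763/1.16 = 660.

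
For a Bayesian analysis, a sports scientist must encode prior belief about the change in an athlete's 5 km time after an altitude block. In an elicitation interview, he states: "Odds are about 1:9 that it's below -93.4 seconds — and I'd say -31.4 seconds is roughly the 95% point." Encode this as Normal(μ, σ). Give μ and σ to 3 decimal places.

μ = -66.249, σ = 21.186

The p-quantile of Normal(μ,σ) is μ + z_p·σ, with z_{0.1} = -1.282 and z_{0.95} = 1.645.
Eliminate σ: μ = (z₂·x₁ − z₁·x₂)/(z₂ − z₁) = (1.645·-93.4 − (-1.282)·-31.4)/2.926 = -66.249.
Then σ = (x₂ − x₁)/(z₂ − z₁) = (-31.4 − -93.4)/2.926 = 21.186.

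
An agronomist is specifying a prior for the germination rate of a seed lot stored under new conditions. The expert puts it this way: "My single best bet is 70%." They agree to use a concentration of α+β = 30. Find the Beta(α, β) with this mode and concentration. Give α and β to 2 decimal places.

For α,β > 1 the Beta mode is (α−1)/(α+β−2). With α+β = 30, the mode is (α−1)/28.
Set (α−1)/28 = 0.7 → α = 1 + 0.7·28 = 20.60.
β = 30 − α = 9.40.

α = 20.60, β = 9.40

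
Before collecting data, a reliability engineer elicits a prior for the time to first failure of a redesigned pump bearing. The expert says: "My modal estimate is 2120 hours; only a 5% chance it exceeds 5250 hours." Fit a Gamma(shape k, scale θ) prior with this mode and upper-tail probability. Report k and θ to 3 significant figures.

k ≈ 4.31, θ ≈ 641

Gamma(k,θ) with k>1 has mode (k−1)θ, so θ = 2120/(k−1).
Need P(X < 5250) = 0.95 with θ tied to k this way. Start at k = 2, θ = 2120: P(X<5250) ≈ 0.708.
Too low — raise k to concentrate. Iterating converges to k ≈ 4.31.
Then θ = 2120/(4.31−1) ≈ 641.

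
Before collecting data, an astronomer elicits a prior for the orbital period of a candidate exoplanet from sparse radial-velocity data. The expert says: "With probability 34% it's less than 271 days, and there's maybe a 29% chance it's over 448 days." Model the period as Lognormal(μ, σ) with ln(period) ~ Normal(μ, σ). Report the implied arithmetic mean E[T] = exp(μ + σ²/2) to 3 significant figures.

E[T] ≈ 385 days

If T ~ Lognormal(μ,σ) then ln T ~ Normal(μ,σ), so the p-quantile of ln T is μ + z_p·σ.
ln(271) = 5.602 and ln(448) = 6.105; z_{0.34} = -0.4125, z_{0.71} = 0.5534.
σ = (6.105 − 5.602)/(0.5534 − (-0.4125)) = 0.520.
μ = 5.602 − (-0.4125)·0.520 = 5.817.
E[T] = exp(μ + σ²/2) = exp(5.817 + 0.1354) = 385 days.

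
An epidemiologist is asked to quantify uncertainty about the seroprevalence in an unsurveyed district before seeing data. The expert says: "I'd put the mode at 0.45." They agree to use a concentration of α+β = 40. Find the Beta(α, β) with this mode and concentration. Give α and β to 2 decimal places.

For α,β > 1 the Beta mode is (α−1)/(α+β−2). With α+β = 40, the mode is (α−1)/38.
Set (α−1)/38 = 0.45 → α = 1 + 0.45·38 = 18.10.
β = 40 − α = 21.90.

α = 18.10, β = 21.90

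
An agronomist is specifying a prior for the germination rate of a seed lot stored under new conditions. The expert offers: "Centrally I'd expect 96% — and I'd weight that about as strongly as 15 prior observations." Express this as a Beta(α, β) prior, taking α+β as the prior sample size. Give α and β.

α = 14.4, β = 0.6

Under the effective-sample-size interpretation, Beta(α, β) has prior mean α/(α+β) and prior sample size α+β.
So α+β = 15 and α/(α+β) = 0.96, giving α = 0.96·15 = 14.4 and β = 15 − 14.4 = 0.6.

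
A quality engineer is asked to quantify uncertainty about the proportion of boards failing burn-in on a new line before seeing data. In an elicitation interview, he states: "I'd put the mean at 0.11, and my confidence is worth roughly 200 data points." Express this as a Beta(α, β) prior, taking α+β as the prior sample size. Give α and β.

α = 22, β = 178

Under the effective-sample-size interpretation, Beta(α, β) has prior mean α/(α+β) and prior sample size α+β.
So α+β = 200 and α/(α+β) = 0.11, giving α = 0.11·200 = 22 and β = 200 − 22 = 178.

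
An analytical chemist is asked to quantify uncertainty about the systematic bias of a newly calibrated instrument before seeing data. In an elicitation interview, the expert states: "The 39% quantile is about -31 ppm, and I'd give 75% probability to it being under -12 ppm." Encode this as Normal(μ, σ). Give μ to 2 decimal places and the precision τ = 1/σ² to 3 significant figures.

For Normal(μ,σ), the p-quantile is μ + z_p·σ. Here z_{0.39} = -0.2793, z_{0.75} = 0.6745.
So -31 = μ − 0.2793σ and -12 = μ + 0.6745σ.
Subtracting: σ = (-12 − -31)/(0.6745 − (-0.2793)) = 19.92.
Then μ = -31 − (-0.2793)·19.92 = -25.44.
Precision τ = 1/σ² = 1/19.92² = 0.00252.

μ = -25.44, τ = 0.00252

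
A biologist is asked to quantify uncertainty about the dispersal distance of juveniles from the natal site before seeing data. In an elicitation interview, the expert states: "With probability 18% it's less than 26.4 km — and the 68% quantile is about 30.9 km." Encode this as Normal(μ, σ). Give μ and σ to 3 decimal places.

The p-quantile of Normal(μ,σ) is μ + z_p·σ, with z_{0.18} = -0.9154 and z_{0.68} = 0.4677.
Eliminate σ: μ = (z₂·x₁ − z₁·x₂)/(z₂ − z₁) = (0.4677·26.4 − (-0.9154)·30.9)/1.383 = 29.378.
Then σ = (x₂ − x₁)/(z₂ − z₁) = (30.9 − 26.4)/1.383 = 3.254.

μ = 29.378, σ = 3.254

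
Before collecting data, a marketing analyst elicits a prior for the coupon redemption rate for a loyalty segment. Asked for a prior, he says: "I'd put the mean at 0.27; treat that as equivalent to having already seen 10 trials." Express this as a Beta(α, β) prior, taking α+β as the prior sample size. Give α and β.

α = 2.7, β = 7.3

Under the effective-sample-size interpretation, Beta(α, β) has prior mean α/(α+β) and prior sample size α+β.
So α+β = 10 and α/(α+β) = 0.27, giving α = 0.27·10 = 2.7 and β = 10 − 2.7 = 7.3.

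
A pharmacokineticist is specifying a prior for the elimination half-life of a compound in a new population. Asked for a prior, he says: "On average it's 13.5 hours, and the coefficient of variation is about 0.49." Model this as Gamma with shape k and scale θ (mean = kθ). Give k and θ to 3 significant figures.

For Gamma(k, scale θ): mean = kθ, variance = kθ², so CV = 1/√k.
CV = 0.49, hence k = 1/CV² = 4.16.
Then θ = mean/k = 13.5/4.16 = 3.24.

k ≈ 4.16, θ ≈ 3.24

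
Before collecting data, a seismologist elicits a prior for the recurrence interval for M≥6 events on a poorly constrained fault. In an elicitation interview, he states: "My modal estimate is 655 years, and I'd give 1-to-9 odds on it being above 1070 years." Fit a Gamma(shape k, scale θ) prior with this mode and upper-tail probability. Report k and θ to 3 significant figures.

k ≈ 8.82, θ ≈ 83.7

Gamma(k,θ) with k>1 has mode (k−1)θ, so θ = 655/(k−1).
Need P(X < 1070) = 0.9 with θ tied to k this way. Start at k = 2, θ = 655: P(X<1070) ≈ 0.486.
Too low — raise k to concentrate. Iterating converges to k ≈ 8.82.
Then θ = 655/(8.82−1) ≈ 83.7.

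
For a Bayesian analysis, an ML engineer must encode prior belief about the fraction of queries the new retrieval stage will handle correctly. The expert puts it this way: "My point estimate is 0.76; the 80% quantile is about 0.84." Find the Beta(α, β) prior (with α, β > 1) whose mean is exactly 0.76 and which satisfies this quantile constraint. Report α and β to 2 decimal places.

With mean 0.76 fixed, write α = 0.76s, β = 0.24s where s = α+β.
Need P(θ < 0.84) = 0.8 under Beta(0.76s, 0.24s). Normal approximation: (q−m)/√(m(1−m)/s) ≈ z_{0.8} = 0.842, so s ≈ 0.76·0.24·(0.842)²/(0.84−0.76)² = 20.2.
At s = 20.2: P(θ<0.84) ≈ 0.795. Adjusting to match 0.8 gives s ≈ 20.95.
So α = 0.76·20.95 ≈ 15.92, β = 0.24·20.95 ≈ 5.03.

α ≈ 15.92, β ≈ 5.03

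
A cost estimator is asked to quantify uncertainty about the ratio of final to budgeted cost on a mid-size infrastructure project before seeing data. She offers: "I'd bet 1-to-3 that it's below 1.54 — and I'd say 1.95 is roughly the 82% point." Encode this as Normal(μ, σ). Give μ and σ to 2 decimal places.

μ = 1.71, σ = 0.26

The p-quantile of Normal(μ,σ) is μ + z_p·σ, with z_{0.25} = -0.6745 and z_{0.82} = 0.9154.
Eliminate σ: μ = (z₂·x₁ − z₁·x₂)/(z₂ − z₁) = (0.9154·1.54 − (-0.6745)·1.95)/1.59 = 1.71.
Then σ = (x₂ − x₁)/(z₂ − z₁) = (1.95 − 1.54)/1.59 = 0.26.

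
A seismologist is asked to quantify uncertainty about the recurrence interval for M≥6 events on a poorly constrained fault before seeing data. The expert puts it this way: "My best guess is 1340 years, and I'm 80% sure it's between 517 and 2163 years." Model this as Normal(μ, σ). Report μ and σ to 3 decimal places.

A symmetric 80% interval runs μ ± z·σ with z = 1.282.
Half-width = 823, so σ = 823/1.282 = 642.190.
μ is the stated best guess, 1340.000.

μ = 1340.000, σ = 642.190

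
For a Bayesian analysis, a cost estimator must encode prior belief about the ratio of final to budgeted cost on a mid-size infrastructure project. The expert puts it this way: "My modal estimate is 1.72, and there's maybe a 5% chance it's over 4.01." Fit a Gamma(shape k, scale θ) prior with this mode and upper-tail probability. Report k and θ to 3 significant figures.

k ≈ 4.82, θ ≈ 0.45

Gamma(k,θ) with k>1 has mode (k−1)θ, so θ = 1.72/(k−1).
Need P(X < 4.01) = 0.95 with θ tied to k this way. Start at k = 2, θ = 1.72: P(X<4.01) ≈ 0.676.
Too low — raise k to concentrate. Iterating converges to k ≈ 4.82.
Then θ = 1.72/(4.82−1) ≈ 0.45.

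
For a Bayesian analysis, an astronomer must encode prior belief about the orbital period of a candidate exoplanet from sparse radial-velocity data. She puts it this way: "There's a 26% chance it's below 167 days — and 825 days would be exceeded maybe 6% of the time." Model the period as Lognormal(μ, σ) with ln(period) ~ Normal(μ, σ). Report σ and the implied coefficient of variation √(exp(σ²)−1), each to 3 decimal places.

If T ~ Lognormal(μ,σ) then ln T ~ Normal(μ,σ), so the p-quantile of ln T is μ + z_p·σ.
ln(167) = 5.118 and ln(825) = 6.715; z_{0.26} = -0.6433, z_{0.94} = 1.555.
σ = (6.715 − 5.118)/(1.555 − (-0.6433)) = 0.727.
μ = 5.118 − (-0.6433)·0.727 = 5.586.
CV = √(exp(σ²)−1) = √(exp(0.5281)−1) = 0.834.

σ ≈ 0.727, CV ≈ 0.834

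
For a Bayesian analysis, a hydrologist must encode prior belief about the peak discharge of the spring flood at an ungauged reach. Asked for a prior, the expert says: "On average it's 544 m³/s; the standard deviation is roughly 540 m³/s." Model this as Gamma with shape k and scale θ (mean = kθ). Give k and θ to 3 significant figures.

k ≈ 1.01, θ ≈ 536

For Gamma(k, scale θ): mean = kθ, variance = kθ², so CV = 1/√k.
CV = SD/mean = 540/544 = 0.9926, hence k = 1/CV² = 1.01.
Then θ = mean/k = 544/1.01 = 536.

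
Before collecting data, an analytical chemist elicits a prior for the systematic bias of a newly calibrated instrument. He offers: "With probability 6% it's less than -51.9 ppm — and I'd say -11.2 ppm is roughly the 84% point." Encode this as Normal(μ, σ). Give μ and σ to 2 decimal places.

For Normal(μ,σ), the p-quantile is μ + z_p·σ. Here z_{0.06} = -1.555, z_{0.84} = 0.9945.
So -51.9 = μ − 1.555σ and -11.2 = μ + 0.9945σ.
Subtracting: σ = (-11.2 − -51.9)/(0.9945 − (-1.555)) = 15.97.
Then μ = -51.9 − (-1.555)·15.97 = -27.08.

μ = -27.08, σ = 15.97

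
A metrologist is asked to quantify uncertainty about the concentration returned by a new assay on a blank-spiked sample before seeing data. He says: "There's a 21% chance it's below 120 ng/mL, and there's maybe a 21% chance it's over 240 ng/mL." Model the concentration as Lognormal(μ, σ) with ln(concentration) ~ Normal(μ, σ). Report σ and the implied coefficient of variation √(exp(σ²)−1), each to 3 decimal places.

If T ~ Lognormal(μ,σ) then ln T ~ Normal(μ,σ), so the p-quantile of ln T is μ + z_p·σ.
ln(120) = 4.787 and ln(240) = 5.481; z_{0.21} = -0.8064, z_{0.79} = 0.8064.
σ = (5.481 − 4.787)/(0.8064 − (-0.8064)) = 0.430.
μ = 4.787 − (-0.8064)·0.430 = 5.134.
CV = √(exp(σ²)−1) = √(exp(0.1847)−1) = 0.450.

σ ≈ 0.430, CV ≈ 0.450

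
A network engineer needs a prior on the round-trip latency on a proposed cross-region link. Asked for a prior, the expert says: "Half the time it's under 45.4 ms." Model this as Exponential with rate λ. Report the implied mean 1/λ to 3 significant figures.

mean ≈ 65.5 ms

Exponential median = ln 2 / λ, so λ = ln 2 / 45.4 = 0.0153.
Mean = 1/λ = 65.5 ms.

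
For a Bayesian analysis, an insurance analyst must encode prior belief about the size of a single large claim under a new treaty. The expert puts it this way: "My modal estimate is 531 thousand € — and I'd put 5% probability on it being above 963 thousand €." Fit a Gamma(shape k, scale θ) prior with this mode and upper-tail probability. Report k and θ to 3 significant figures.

k ≈ 8.86, θ ≈ 67.5

Gamma(k,θ) with k>1 has mode (k−1)θ, so θ = 531/(k−1).
Need P(X < 963) = 0.95 with θ tied to k this way. Start at k = 2, θ = 531: P(X<963) ≈ 0.541.
Too low — raise k to concentrate. Iterating converges to k ≈ 8.86.
Then θ = 531/(8.86−1) ≈ 67.5.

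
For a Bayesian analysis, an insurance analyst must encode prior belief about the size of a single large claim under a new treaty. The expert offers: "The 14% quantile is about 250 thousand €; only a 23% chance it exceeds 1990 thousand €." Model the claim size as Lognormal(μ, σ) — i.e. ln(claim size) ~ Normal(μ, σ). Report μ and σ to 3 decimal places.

μ ≈ 6.753, σ ≈ 1.140

If T ~ Lognormal(μ,σ) then ln T ~ Normal(μ,σ), so the p-quantile of ln T is μ + z_p·σ.
ln(250) = 5.521 and ln(1990) = 7.596; z_{0.14} = -1.08, z_{0.77} = 0.7388.
σ = (7.596 − 5.521)/(0.7388 − (-1.08)) = 1.140.
μ = 5.521 − (-1.08)·1.140 = 6.753.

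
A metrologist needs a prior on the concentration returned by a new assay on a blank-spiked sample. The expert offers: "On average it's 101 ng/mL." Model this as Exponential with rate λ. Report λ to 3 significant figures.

Exponential mean = 1/λ, so λ = 1/101.0 = 0.0099.

λ ≈ 0.0099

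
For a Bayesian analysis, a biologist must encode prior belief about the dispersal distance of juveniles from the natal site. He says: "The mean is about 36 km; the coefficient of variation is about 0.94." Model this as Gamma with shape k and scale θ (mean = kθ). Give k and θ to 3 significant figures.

k ≈ 1.13, θ ≈ 31.8

For Gamma(k, scale θ): mean = kθ, variance = kθ², so CV = 1/√k.
CV = 0.94, hence k = 1/CV² = 1.13.
Then θ = mean/k = 36/1.13 = 31.8.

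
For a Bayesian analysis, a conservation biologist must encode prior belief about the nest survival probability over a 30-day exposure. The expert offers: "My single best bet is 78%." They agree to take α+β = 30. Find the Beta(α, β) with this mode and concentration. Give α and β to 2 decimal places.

For α,β > 1 the Beta mode is (α−1)/(α+β−2). With α+β = 30, the mode is (α−1)/28.
Set (α−1)/28 = 0.78 → α = 1 + 0.78·28 = 22.84.
β = 30 − α = 7.16.

α = 22.84, β = 7.16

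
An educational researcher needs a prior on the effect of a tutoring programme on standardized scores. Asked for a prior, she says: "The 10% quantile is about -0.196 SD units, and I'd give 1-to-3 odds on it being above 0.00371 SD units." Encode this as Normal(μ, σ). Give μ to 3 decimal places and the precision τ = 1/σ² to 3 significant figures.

The p-quantile of Normal(μ,σ) is μ + z_p·σ, with z_{0.1} = -1.282 and z_{0.75} = 0.6745.
Eliminate σ: μ = (z₂·x₁ − z₁·x₂)/(z₂ − z₁) = (0.6745·-0.196 − (-1.282)·0.00371)/1.956 = -0.065.
Then σ = (x₂ − x₁)/(z₂ − z₁) = (0.00371 − -0.196)/1.956 = 0.102.
Precision τ = 1/σ² = 1/0.1021² = 95.9.

μ = -0.065, τ = 95.9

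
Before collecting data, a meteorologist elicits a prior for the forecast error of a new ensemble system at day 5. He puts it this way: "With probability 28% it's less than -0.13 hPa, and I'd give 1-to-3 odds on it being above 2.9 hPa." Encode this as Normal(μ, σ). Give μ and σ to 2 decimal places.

μ = 1.27, σ = 2.41

The p-quantile of Normal(μ,σ) is μ + z_p·σ, with z_{0.28} = -0.5828 and z_{0.75} = 0.6745.
Eliminate σ: μ = (z₂·x₁ − z₁·x₂)/(z₂ − z₁) = (0.6745·-0.13 − (-0.5828)·2.9)/1.257 = 1.27.
Then σ = (x₂ − x₁)/(z₂ − z₁) = (2.9 − -0.13)/1.257 = 2.41.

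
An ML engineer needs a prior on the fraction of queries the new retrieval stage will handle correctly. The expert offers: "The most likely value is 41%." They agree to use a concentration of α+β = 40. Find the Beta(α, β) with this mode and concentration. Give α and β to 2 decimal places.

α = 16.58, β = 23.42

For α,β > 1 the Beta mode is (α−1)/(α+β−2). With α+β = 40, the mode is (α−1)/38.
Set (α−1)/38 = 0.41 → α = 1 + 0.41·38 = 16.58.
β = 40 − α = 23.42.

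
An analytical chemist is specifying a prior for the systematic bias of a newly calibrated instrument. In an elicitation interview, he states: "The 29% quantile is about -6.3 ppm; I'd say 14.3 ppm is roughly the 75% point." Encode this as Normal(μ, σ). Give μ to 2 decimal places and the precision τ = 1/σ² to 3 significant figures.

For Normal(μ,σ), the p-quantile is μ + z_p·σ. Here z_{0.29} = -0.5534, z_{0.75} = 0.6745.
So -6.3 = μ − 0.5534σ and 14.3 = μ + 0.6745σ.
Subtracting: σ = (14.3 − -6.3)/(0.6745 − (-0.5534)) = 16.78.
Then μ = -6.3 − (-0.5534)·16.78 = 2.98.
Precision τ = 1/σ² = 1/16.78² = 0.00355.

μ = 2.98, τ = 0.00355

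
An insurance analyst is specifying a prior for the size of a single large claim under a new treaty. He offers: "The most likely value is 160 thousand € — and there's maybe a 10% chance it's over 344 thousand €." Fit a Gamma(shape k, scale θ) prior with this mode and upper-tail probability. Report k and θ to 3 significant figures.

k ≈ 4.28, θ ≈ 48.8

Gamma(k,θ) with k>1 has mode (k−1)θ, so θ = 160/(k−1).
Need P(X < 344) = 0.9 with θ tied to k this way. Start at k = 2, θ = 160: P(X<344) ≈ 0.633.
Too low — raise k to concentrate. Iterating converges to k ≈ 4.28.
Then θ = 160/(4.28−1) ≈ 48.8.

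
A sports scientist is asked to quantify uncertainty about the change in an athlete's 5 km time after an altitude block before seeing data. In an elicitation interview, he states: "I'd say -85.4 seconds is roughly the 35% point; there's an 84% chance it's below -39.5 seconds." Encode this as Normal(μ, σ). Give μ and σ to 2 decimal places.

For Normal(μ,σ), the p-quantile is μ + z_p·σ. Here z_{0.35} = -0.3853, z_{0.84} = 0.9945.
So -85.4 = μ − 0.3853σ and -39.5 = μ + 0.9945σ.
Subtracting: σ = (-39.5 − -85.4)/(0.9945 − (-0.3853)) = 33.27.
Then μ = -85.4 − (-0.3853)·33.27 = -72.58.

μ = -72.58, σ = 33.27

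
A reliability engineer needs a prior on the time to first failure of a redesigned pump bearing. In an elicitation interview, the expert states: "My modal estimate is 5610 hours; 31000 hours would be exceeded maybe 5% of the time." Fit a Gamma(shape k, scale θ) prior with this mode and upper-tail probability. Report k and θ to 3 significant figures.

k ≈ 1.8, θ ≈ 7020

Gamma(k,θ) with k>1 has mode (k−1)θ, so θ = 5610/(k−1).
Need P(X < 31000) = 0.95 with θ tied to k this way. Start at k = 2, θ = 5610: P(X<31000) ≈ 0.974.
Too high — lower k to spread out. Iterating converges to k ≈ 1.8.
Then θ = 5610/(1.8−1) ≈ 7020.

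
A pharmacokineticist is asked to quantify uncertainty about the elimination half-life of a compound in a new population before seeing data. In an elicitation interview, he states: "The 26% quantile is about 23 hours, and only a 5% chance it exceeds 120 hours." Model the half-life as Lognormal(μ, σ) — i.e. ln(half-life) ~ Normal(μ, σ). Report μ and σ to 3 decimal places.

μ ≈ 3.600, σ ≈ 0.722

If T ~ Lognormal(μ,σ) then ln T ~ Normal(μ,σ), so the p-quantile of ln T is μ + z_p·σ.
ln(23) = 3.135 and ln(120) = 4.787; z_{0.26} = -0.6433, z_{0.95} = 1.645.
σ = (4.787 − 3.135)/(1.645 − (-0.6433)) = 0.722.
μ = 3.135 − (-0.6433)·0.722 = 3.600.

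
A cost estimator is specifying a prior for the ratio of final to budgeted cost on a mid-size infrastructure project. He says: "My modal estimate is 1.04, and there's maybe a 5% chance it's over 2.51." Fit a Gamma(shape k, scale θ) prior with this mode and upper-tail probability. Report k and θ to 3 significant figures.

k ≈ 4.51, θ ≈ 0.296

Gamma(k,θ) with k>1 has mode (k−1)θ, so θ = 1.04/(k−1).
Need P(X < 2.51) = 0.95 with θ tied to k this way. Start at k = 2, θ = 1.04: P(X<2.51) ≈ 0.694.
Too low — raise k to concentrate. Iterating converges to k ≈ 4.51.
Then θ = 1.04/(4.51−1) ≈ 0.296.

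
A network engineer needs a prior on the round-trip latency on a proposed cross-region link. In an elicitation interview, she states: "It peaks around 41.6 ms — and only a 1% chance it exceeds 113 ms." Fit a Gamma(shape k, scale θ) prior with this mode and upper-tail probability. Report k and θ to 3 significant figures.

k ≈ 5.61, θ ≈ 9.02

Gamma(k,θ) with k>1 has mode (k−1)θ, so θ = 41.6/(k−1).
Need P(X < 113) = 0.99 with θ tied to k this way. Start at k = 2, θ = 41.6: P(X<113) ≈ 0.754.
Too low — raise k to concentrate. Iterating converges to k ≈ 5.61.
Then θ = 41.6/(5.61−1) ≈ 9.02.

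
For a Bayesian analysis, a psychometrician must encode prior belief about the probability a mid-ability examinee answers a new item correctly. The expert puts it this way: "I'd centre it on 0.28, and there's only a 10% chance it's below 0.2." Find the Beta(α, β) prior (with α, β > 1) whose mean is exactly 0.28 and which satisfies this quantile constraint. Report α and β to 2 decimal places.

With mean 0.28 fixed, write α = 0.28s, β = 0.72s where s = α+β.
Need P(θ < 0.2) = 0.1 under Beta(0.28s, 0.72s). Normal approximation: (q−m)/√(m(1−m)/s) ≈ z_{0.1} = -1.28, so s ≈ 0.28·0.72·(-1.28)²/(0.2−0.28)² = 51.7.
At s = 51.7: P(θ<0.2) ≈ 0.093. Adjusting to match 0.1 gives s ≈ 48.63.
So α = 0.28·48.63 ≈ 13.62, β = 0.72·48.63 ≈ 35.01.

α ≈ 13.62, β ≈ 35.01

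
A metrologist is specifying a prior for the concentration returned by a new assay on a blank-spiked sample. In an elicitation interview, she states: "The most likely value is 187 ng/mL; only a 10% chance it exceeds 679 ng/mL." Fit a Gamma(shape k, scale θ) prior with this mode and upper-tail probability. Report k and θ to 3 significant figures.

Gamma(k,θ) with k>1 has mode (k−1)θ, so θ = 187/(k−1).
Need P(X < 679) = 0.9 with θ tied to k this way. Start at k = 2, θ = 187: P(X<679) ≈ 0.877.
Too low — raise k to concentrate. Iterating converges to k ≈ 2.12.
Then θ = 187/(2.12−1) ≈ 167.

k ≈ 2.12, θ ≈ 167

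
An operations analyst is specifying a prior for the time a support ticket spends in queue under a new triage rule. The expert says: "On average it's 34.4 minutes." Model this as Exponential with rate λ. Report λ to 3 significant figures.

λ ≈ 0.0291

Exponential mean = 1/λ, so λ = 1/34.4 = 0.0291.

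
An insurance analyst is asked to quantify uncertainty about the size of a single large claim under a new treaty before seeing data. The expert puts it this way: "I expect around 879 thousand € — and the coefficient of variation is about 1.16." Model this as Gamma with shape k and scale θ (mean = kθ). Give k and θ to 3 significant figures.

For Gamma(k, scale θ): mean = kθ, variance = kθ², so CV = 1/√k.
CV = 1.16, hence k = 1/CV² = 0.743.
Then θ = mean/k = 879/0.743 = 1180.

k ≈ 0.743, θ ≈ 1180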